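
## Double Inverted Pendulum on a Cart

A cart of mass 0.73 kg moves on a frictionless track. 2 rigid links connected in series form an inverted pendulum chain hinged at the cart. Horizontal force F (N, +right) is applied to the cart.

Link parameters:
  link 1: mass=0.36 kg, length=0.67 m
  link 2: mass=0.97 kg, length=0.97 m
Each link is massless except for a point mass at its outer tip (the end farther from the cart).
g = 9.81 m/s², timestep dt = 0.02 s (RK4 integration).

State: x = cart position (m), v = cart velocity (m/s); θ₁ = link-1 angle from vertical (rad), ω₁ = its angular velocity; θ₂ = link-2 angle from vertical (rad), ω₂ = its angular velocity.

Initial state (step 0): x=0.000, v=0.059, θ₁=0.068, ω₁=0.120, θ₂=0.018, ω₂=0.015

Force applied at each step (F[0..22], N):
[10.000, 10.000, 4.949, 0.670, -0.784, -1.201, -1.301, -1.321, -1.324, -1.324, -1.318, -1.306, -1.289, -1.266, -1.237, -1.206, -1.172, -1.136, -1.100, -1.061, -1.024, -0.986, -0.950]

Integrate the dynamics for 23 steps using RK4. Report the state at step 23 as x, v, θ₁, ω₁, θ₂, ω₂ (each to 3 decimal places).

Answer: x=0.181, v=0.163, θ₁=-0.031, ω₁=0.001, θ₂=-0.023, ω₂=-0.030

Derivation:
apply F[0]=+10.000 → step 1: x=0.004, v=0.307, θ₁=0.067, ω₁=-0.186, θ₂=0.018, ω₂=-0.025
apply F[1]=+10.000 → step 2: x=0.012, v=0.556, θ₁=0.060, ω₁=-0.500, θ₂=0.017, ω₂=-0.063
apply F[2]=+4.949 → step 3: x=0.025, v=0.672, θ₁=0.049, ω₁=-0.626, θ₂=0.015, ω₂=-0.092
apply F[3]=+0.670 → step 4: x=0.038, v=0.675, θ₁=0.037, ω₁=-0.596, θ₂=0.013, ω₂=-0.113
apply F[4]=-0.784 → step 5: x=0.051, v=0.643, θ₁=0.026, ω₁=-0.524, θ₂=0.011, ω₂=-0.126
apply F[5]=-1.201 → step 6: x=0.064, v=0.603, θ₁=0.016, ω₁=-0.449, θ₂=0.008, ω₂=-0.135
apply F[6]=-1.301 → step 7: x=0.075, v=0.563, θ₁=0.008, ω₁=-0.382, θ₂=0.006, ω₂=-0.138
apply F[7]=-1.321 → step 8: x=0.086, v=0.525, θ₁=0.001, ω₁=-0.325, θ₂=0.003, ω₂=-0.138
apply F[8]=-1.324 → step 9: x=0.096, v=0.490, θ₁=-0.005, ω₁=-0.275, θ₂=0.000, ω₂=-0.136
apply F[9]=-1.324 → step 10: x=0.106, v=0.456, θ₁=-0.010, ω₁=-0.233, θ₂=-0.003, ω₂=-0.131
apply F[10]=-1.318 → step 11: x=0.115, v=0.425, θ₁=-0.014, ω₁=-0.196, θ₂=-0.005, ω₂=-0.124
apply F[11]=-1.306 → step 12: x=0.123, v=0.395, θ₁=-0.018, ω₁=-0.164, θ₂=-0.008, ω₂=-0.117
apply F[12]=-1.289 → step 13: x=0.130, v=0.366, θ₁=-0.021, ω₁=-0.136, θ₂=-0.010, ω₂=-0.109
apply F[13]=-1.266 → step 14: x=0.137, v=0.340, θ₁=-0.024, ω₁=-0.112, θ₂=-0.012, ω₂=-0.100
apply F[14]=-1.237 → step 15: x=0.144, v=0.315, θ₁=-0.026, ω₁=-0.091, θ₂=-0.014, ω₂=-0.091
apply F[15]=-1.206 → step 16: x=0.150, v=0.291, θ₁=-0.027, ω₁=-0.072, θ₂=-0.016, ω₂=-0.083
apply F[16]=-1.172 → step 17: x=0.156, v=0.269, θ₁=-0.028, ω₁=-0.057, θ₂=-0.017, ω₂=-0.074
apply F[17]=-1.136 → step 18: x=0.161, v=0.248, θ₁=-0.029, ω₁=-0.043, θ₂=-0.018, ω₂=-0.066
apply F[18]=-1.100 → step 19: x=0.166, v=0.229, θ₁=-0.030, ω₁=-0.031, θ₂=-0.020, ω₂=-0.058
apply F[19]=-1.061 → step 20: x=0.170, v=0.210, θ₁=-0.031, ω₁=-0.021, θ₂=-0.021, ω₂=-0.050
apply F[20]=-1.024 → step 21: x=0.174, v=0.193, θ₁=-0.031, ω₁=-0.012, θ₂=-0.022, ω₂=-0.043
apply F[21]=-0.986 → step 22: x=0.178, v=0.178, θ₁=-0.031, ω₁=-0.005, θ₂=-0.022, ω₂=-0.036
apply F[22]=-0.950 → step 23: x=0.181, v=0.163, θ₁=-0.031, ω₁=0.001, θ₂=-0.023, ω₂=-0.030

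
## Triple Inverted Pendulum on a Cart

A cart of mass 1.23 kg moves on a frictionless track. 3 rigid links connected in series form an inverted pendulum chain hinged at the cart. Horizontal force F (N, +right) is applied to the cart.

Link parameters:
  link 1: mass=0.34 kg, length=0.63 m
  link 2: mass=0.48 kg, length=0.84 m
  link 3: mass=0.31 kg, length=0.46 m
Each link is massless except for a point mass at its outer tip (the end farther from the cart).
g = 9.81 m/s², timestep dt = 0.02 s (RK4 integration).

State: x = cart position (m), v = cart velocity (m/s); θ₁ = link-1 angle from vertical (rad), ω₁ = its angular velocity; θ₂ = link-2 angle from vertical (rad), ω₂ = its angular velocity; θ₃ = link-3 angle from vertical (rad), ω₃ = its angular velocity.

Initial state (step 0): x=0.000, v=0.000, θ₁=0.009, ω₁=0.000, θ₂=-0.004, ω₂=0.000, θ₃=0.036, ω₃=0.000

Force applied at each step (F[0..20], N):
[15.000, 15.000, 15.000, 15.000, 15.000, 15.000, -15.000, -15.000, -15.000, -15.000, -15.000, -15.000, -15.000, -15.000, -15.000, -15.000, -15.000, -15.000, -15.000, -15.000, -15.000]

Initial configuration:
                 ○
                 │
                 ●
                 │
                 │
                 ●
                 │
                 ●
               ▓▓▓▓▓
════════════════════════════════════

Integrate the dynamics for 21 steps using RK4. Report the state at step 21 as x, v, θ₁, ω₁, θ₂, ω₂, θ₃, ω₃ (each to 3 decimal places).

apply F[0]=+15.000 → step 1: x=0.002, v=0.242, θ₁=0.005, ω₁=-0.374, θ₂=-0.004, ω₂=-0.015, θ₃=0.036, ω₃=0.028
apply F[1]=+15.000 → step 2: x=0.010, v=0.486, θ₁=-0.006, ω₁=-0.758, θ₂=-0.005, ω₂=-0.025, θ₃=0.037, ω₃=0.056
apply F[2]=+15.000 → step 3: x=0.022, v=0.733, θ₁=-0.025, ω₁=-1.160, θ₂=-0.005, ω₂=-0.024, θ₃=0.039, ω₃=0.084
apply F[3]=+15.000 → step 4: x=0.039, v=0.982, θ₁=-0.053, ω₁=-1.587, θ₂=-0.005, ω₂=-0.008, θ₃=0.040, ω₃=0.110
apply F[4]=+15.000 → step 5: x=0.061, v=1.235, θ₁=-0.089, ω₁=-2.040, θ₂=-0.005, ω₂=0.021, θ₃=0.043, ω₃=0.133
apply F[5]=+15.000 → step 6: x=0.088, v=1.489, θ₁=-0.134, ω₁=-2.513, θ₂=-0.005, ω₂=0.058, θ₃=0.046, ω₃=0.150
apply F[6]=-15.000 → step 7: x=0.116, v=1.266, θ₁=-0.182, ω₁=-2.296, θ₂=-0.003, ω₂=0.142, θ₃=0.049, ω₃=0.176
apply F[7]=-15.000 → step 8: x=0.139, v=1.052, θ₁=-0.227, ω₁=-2.142, θ₂=0.001, ω₂=0.263, θ₃=0.053, ω₃=0.205
apply F[8]=-15.000 → step 9: x=0.158, v=0.844, θ₁=-0.268, ω₁=-2.041, θ₂=0.008, ω₂=0.416, θ₃=0.057, ω₃=0.233
apply F[9]=-15.000 → step 10: x=0.173, v=0.642, θ₁=-0.309, ω₁=-1.987, θ₂=0.018, ω₂=0.597, θ₃=0.062, ω₃=0.258
apply F[10]=-15.000 → step 11: x=0.184, v=0.443, θ₁=-0.348, ω₁=-1.967, θ₂=0.032, ω₂=0.802, θ₃=0.067, ω₃=0.278
apply F[11]=-15.000 → step 12: x=0.191, v=0.246, θ₁=-0.387, ω₁=-1.974, θ₂=0.050, ω₂=1.024, θ₃=0.073, ω₃=0.292
apply F[12]=-15.000 → step 13: x=0.194, v=0.050, θ₁=-0.427, ω₁=-1.996, θ₂=0.073, ω₂=1.258, θ₃=0.079, ω₃=0.297
apply F[13]=-15.000 → step 14: x=0.193, v=-0.146, θ₁=-0.467, ω₁=-2.025, θ₂=0.101, ω₂=1.499, θ₃=0.085, ω₃=0.296
apply F[14]=-15.000 → step 15: x=0.188, v=-0.344, θ₁=-0.508, ω₁=-2.050, θ₂=0.133, ω₂=1.742, θ₃=0.091, ω₃=0.289
apply F[15]=-15.000 → step 16: x=0.179, v=-0.543, θ₁=-0.549, ω₁=-2.066, θ₂=0.170, ω₂=1.983, θ₃=0.097, ω₃=0.277
apply F[16]=-15.000 → step 17: x=0.166, v=-0.744, θ₁=-0.591, ω₁=-2.068, θ₂=0.212, ω₂=2.222, θ₃=0.102, ω₃=0.264
apply F[17]=-15.000 → step 18: x=0.149, v=-0.947, θ₁=-0.632, ω₁=-2.050, θ₂=0.259, ω₂=2.456, θ₃=0.107, ω₃=0.253
apply F[18]=-15.000 → step 19: x=0.128, v=-1.150, θ₁=-0.672, ω₁=-2.009, θ₂=0.311, ω₂=2.688, θ₃=0.112, ω₃=0.247
apply F[19]=-15.000 → step 20: x=0.103, v=-1.354, θ₁=-0.712, ω₁=-1.944, θ₂=0.367, ω₂=2.918, θ₃=0.117, ω₃=0.251
apply F[20]=-15.000 → step 21: x=0.074, v=-1.558, θ₁=-0.750, ω₁=-1.850, θ₂=0.427, ω₂=3.149, θ₃=0.122, ω₃=0.269

Answer: x=0.074, v=-1.558, θ₁=-0.750, ω₁=-1.850, θ₂=0.427, ω₂=3.149, θ₃=0.122, ω₃=0.269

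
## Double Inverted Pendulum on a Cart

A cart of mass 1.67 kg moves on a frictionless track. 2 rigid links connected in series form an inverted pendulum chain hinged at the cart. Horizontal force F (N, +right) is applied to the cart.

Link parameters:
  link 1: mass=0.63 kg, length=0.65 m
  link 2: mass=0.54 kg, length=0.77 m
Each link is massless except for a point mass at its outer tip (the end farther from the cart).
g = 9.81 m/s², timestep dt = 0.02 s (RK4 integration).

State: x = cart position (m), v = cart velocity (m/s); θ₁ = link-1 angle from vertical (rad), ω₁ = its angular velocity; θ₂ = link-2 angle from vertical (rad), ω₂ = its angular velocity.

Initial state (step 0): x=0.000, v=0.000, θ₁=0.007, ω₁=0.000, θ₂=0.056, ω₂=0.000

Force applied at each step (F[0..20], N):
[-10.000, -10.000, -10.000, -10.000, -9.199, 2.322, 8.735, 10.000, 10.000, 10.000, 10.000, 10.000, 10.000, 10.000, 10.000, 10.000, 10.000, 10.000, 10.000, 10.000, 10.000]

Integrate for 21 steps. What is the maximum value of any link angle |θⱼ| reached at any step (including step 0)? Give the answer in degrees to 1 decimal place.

apply F[0]=-10.000 → step 1: x=-0.001, v=-0.121, θ₁=0.009, ω₁=0.176, θ₂=0.056, ω₂=0.023
apply F[1]=-10.000 → step 2: x=-0.005, v=-0.242, θ₁=0.014, ω₁=0.354, θ₂=0.057, ω₂=0.044
apply F[2]=-10.000 → step 3: x=-0.011, v=-0.364, θ₁=0.023, ω₁=0.538, θ₂=0.058, ω₂=0.062
apply F[3]=-10.000 → step 4: x=-0.019, v=-0.488, θ₁=0.036, ω₁=0.729, θ₂=0.059, ω₂=0.075
apply F[4]=-9.199 → step 5: x=-0.030, v=-0.604, θ₁=0.052, ω₁=0.916, θ₂=0.061, ω₂=0.083
apply F[5]=+2.322 → step 6: x=-0.042, v=-0.584, θ₁=0.070, ω₁=0.904, θ₂=0.063, ω₂=0.083
apply F[6]=+8.735 → step 7: x=-0.053, v=-0.490, θ₁=0.087, ω₁=0.787, θ₂=0.064, ω₂=0.076
apply F[7]=+10.000 → step 8: x=-0.062, v=-0.383, θ₁=0.102, ω₁=0.660, θ₂=0.066, ω₂=0.062
apply F[8]=+10.000 → step 9: x=-0.068, v=-0.279, θ₁=0.114, ω₁=0.544, θ₂=0.067, ω₂=0.041
apply F[9]=+10.000 → step 10: x=-0.073, v=-0.176, θ₁=0.123, ω₁=0.436, θ₂=0.067, ω₂=0.016
apply F[10]=+10.000 → step 11: x=-0.075, v=-0.074, θ₁=0.131, ω₁=0.336, θ₂=0.067, ω₂=-0.014
apply F[11]=+10.000 → step 12: x=-0.076, v=0.026, θ₁=0.137, ω₁=0.241, θ₂=0.067, ω₂=-0.047
apply F[12]=+10.000 → step 13: x=-0.074, v=0.126, θ₁=0.141, ω₁=0.151, θ₂=0.065, ω₂=-0.083
apply F[13]=+10.000 → step 14: x=-0.071, v=0.225, θ₁=0.143, ω₁=0.064, θ₂=0.063, ω₂=-0.122
apply F[14]=+10.000 → step 15: x=-0.065, v=0.324, θ₁=0.143, ω₁=-0.022, θ₂=0.060, ω₂=-0.162
apply F[15]=+10.000 → step 16: x=-0.058, v=0.423, θ₁=0.142, ω₁=-0.107, θ₂=0.057, ω₂=-0.204
apply F[16]=+10.000 → step 17: x=-0.048, v=0.523, θ₁=0.139, ω₁=-0.193, θ₂=0.052, ω₂=-0.247
apply F[17]=+10.000 → step 18: x=-0.037, v=0.623, θ₁=0.134, ω₁=-0.281, θ₂=0.047, ω₂=-0.290
apply F[18]=+10.000 → step 19: x=-0.023, v=0.724, θ₁=0.128, ω₁=-0.373, θ₂=0.041, ω₂=-0.333
apply F[19]=+10.000 → step 20: x=-0.008, v=0.826, θ₁=0.119, ω₁=-0.469, θ₂=0.034, ω₂=-0.375
apply F[20]=+10.000 → step 21: x=0.010, v=0.930, θ₁=0.109, ω₁=-0.570, θ₂=0.026, ω₂=-0.416
Max |angle| over trajectory = 0.143 rad = 8.2°.

Answer: 8.2°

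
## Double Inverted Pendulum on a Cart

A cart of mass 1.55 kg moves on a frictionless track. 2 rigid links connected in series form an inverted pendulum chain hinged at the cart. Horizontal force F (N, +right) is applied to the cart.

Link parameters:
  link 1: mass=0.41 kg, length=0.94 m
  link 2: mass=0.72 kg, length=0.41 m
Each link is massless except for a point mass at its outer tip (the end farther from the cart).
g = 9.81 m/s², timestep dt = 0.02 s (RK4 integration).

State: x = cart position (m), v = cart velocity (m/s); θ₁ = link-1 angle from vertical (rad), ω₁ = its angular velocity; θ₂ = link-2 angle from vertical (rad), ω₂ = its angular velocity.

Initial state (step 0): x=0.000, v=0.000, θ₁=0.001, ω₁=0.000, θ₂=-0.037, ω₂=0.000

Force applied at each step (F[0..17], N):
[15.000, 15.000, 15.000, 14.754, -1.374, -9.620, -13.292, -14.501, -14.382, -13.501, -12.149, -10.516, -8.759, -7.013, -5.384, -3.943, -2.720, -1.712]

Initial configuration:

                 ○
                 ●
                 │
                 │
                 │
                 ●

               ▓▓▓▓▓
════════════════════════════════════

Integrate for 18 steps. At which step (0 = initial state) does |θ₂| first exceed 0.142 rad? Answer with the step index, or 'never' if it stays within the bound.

apply F[0]=+15.000 → step 1: x=0.002, v=0.193, θ₁=-0.001, ω₁=-0.192, θ₂=-0.037, ω₂=-0.049
apply F[1]=+15.000 → step 2: x=0.008, v=0.388, θ₁=-0.007, ω₁=-0.387, θ₂=-0.039, ω₂=-0.094
apply F[2]=+15.000 → step 3: x=0.017, v=0.583, θ₁=-0.016, ω₁=-0.586, θ₂=-0.041, ω₂=-0.131
apply F[3]=+14.754 → step 4: x=0.031, v=0.776, θ₁=-0.030, ω₁=-0.790, θ₂=-0.044, ω₂=-0.155
apply F[4]=-1.374 → step 5: x=0.046, v=0.763, θ₁=-0.046, ω₁=-0.782, θ₂=-0.047, ω₂=-0.165
apply F[5]=-9.620 → step 6: x=0.061, v=0.647, θ₁=-0.060, ω₁=-0.671, θ₂=-0.051, ω₂=-0.159
apply F[6]=-13.292 → step 7: x=0.072, v=0.485, θ₁=-0.072, ω₁=-0.518, θ₂=-0.054, ω₂=-0.140
apply F[7]=-14.501 → step 8: x=0.080, v=0.309, θ₁=-0.081, ω₁=-0.357, θ₂=-0.056, ω₂=-0.109
apply F[8]=-14.382 → step 9: x=0.084, v=0.137, θ₁=-0.087, ω₁=-0.201, θ₂=-0.058, ω₂=-0.071
apply F[9]=-13.501 → step 10: x=0.085, v=-0.024, θ₁=-0.089, ω₁=-0.061, θ₂=-0.059, ω₂=-0.030
apply F[10]=-12.149 → step 11: x=0.083, v=-0.168, θ₁=-0.089, ω₁=0.060, θ₂=-0.059, ω₂=0.012
apply F[11]=-10.516 → step 12: x=0.079, v=-0.290, θ₁=-0.087, ω₁=0.161, θ₂=-0.058, ω₂=0.053
apply F[12]=-8.759 → step 13: x=0.072, v=-0.390, θ₁=-0.083, ω₁=0.239, θ₂=-0.057, ω₂=0.090
apply F[13]=-7.013 → step 14: x=0.063, v=-0.469, θ₁=-0.078, ω₁=0.296, θ₂=-0.055, ω₂=0.123
apply F[14]=-5.384 → step 15: x=0.053, v=-0.528, θ₁=-0.071, ω₁=0.335, θ₂=-0.052, ω₂=0.151
apply F[15]=-3.943 → step 16: x=0.043, v=-0.569, θ₁=-0.064, ω₁=0.359, θ₂=-0.049, ω₂=0.174
apply F[16]=-2.720 → step 17: x=0.031, v=-0.596, θ₁=-0.057, ω₁=0.369, θ₂=-0.045, ω₂=0.192
apply F[17]=-1.712 → step 18: x=0.019, v=-0.610, θ₁=-0.050, ω₁=0.370, θ₂=-0.041, ω₂=0.206
max |θ₂| = 0.059 ≤ 0.142 over all 19 states.

Answer: never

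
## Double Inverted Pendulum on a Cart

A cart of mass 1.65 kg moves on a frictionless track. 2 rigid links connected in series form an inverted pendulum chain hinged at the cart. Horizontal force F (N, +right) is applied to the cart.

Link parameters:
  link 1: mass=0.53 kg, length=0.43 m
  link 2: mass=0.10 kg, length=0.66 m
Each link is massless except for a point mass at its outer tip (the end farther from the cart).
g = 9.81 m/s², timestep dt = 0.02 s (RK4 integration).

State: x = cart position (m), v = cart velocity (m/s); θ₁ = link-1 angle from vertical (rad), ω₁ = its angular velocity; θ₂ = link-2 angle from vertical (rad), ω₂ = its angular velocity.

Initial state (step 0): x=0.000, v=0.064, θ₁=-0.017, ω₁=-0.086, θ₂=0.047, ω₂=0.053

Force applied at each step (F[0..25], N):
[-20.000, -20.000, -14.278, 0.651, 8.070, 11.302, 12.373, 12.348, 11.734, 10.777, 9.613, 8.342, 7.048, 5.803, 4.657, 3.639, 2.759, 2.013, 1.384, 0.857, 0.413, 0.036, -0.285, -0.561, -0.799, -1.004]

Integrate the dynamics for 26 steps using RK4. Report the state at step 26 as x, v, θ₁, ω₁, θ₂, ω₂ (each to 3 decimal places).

Answer: x=0.120, v=0.606, θ₁=-0.000, ω₁=-0.380, θ₂=0.012, ω₂=-0.206

Derivation:
apply F[0]=-20.000 → step 1: x=-0.001, v=-0.177, θ₁=-0.013, ω₁=0.462, θ₂=0.048, ω₂=0.076
apply F[1]=-20.000 → step 2: x=-0.007, v=-0.419, θ₁=0.002, ω₁=1.017, θ₂=0.050, ω₂=0.095
apply F[2]=-14.278 → step 3: x=-0.017, v=-0.593, θ₁=0.026, ω₁=1.424, θ₂=0.052, ω₂=0.108
apply F[3]=+0.651 → step 4: x=-0.029, v=-0.588, θ₁=0.054, ω₁=1.430, θ₂=0.054, ω₂=0.112
apply F[4]=+8.070 → step 5: x=-0.040, v=-0.495, θ₁=0.081, ω₁=1.246, θ₂=0.056, ω₂=0.108
apply F[5]=+11.302 → step 6: x=-0.048, v=-0.365, θ₁=0.103, ω₁=0.990, θ₂=0.059, ω₂=0.095
apply F[6]=+12.373 → step 7: x=-0.054, v=-0.224, θ₁=0.121, ω₁=0.720, θ₂=0.060, ω₂=0.076
apply F[7]=+12.348 → step 8: x=-0.057, v=-0.084, θ₁=0.132, ω₁=0.461, θ₂=0.061, ω₂=0.051
apply F[8]=+11.734 → step 9: x=-0.058, v=0.047, θ₁=0.139, ω₁=0.228, θ₂=0.062, ω₂=0.023
apply F[9]=+10.777 → step 10: x=-0.056, v=0.167, θ₁=0.142, ω₁=0.024, θ₂=0.062, ω₂=-0.007
apply F[10]=+9.613 → step 11: x=-0.051, v=0.272, θ₁=0.141, ω₁=-0.147, θ₂=0.062, ω₂=-0.037
apply F[11]=+8.342 → step 12: x=-0.045, v=0.362, θ₁=0.136, ω₁=-0.285, θ₂=0.061, ω₂=-0.066
apply F[12]=+7.048 → step 13: x=-0.037, v=0.437, θ₁=0.129, ω₁=-0.391, θ₂=0.059, ω₂=-0.092
apply F[13]=+5.803 → step 14: x=-0.028, v=0.498, θ₁=0.121, ω₁=-0.468, θ₂=0.057, ω₂=-0.116
apply F[14]=+4.657 → step 15: x=-0.017, v=0.546, θ₁=0.111, ω₁=-0.520, θ₂=0.055, ω₂=-0.138
apply F[15]=+3.639 → step 16: x=-0.006, v=0.582, θ₁=0.100, ω₁=-0.551, θ₂=0.052, ω₂=-0.156
apply F[16]=+2.759 → step 17: x=0.006, v=0.608, θ₁=0.089, ω₁=-0.565, θ₂=0.048, ω₂=-0.172
apply F[17]=+2.013 → step 18: x=0.018, v=0.626, θ₁=0.078, ω₁=-0.566, θ₂=0.045, ω₂=-0.185
apply F[18]=+1.384 → step 19: x=0.031, v=0.638, θ₁=0.067, ω₁=-0.558, θ₂=0.041, ω₂=-0.195
apply F[19]=+0.857 → step 20: x=0.044, v=0.644, θ₁=0.056, ω₁=-0.541, θ₂=0.037, ω₂=-0.203
apply F[20]=+0.413 → step 21: x=0.057, v=0.645, θ₁=0.045, ω₁=-0.520, θ₂=0.033, ω₂=-0.208
apply F[21]=+0.036 → step 22: x=0.070, v=0.643, θ₁=0.035, ω₁=-0.495, θ₂=0.029, ω₂=-0.211
apply F[22]=-0.285 → step 23: x=0.082, v=0.637, θ₁=0.025, ω₁=-0.468, θ₂=0.025, ω₂=-0.212
apply F[23]=-0.561 → step 24: x=0.095, v=0.629, θ₁=0.016, ω₁=-0.440, θ₂=0.020, ω₂=-0.212
apply F[24]=-0.799 → step 25: x=0.108, v=0.618, θ₁=0.008, ω₁=-0.410, θ₂=0.016, ω₂=-0.209
apply F[25]=-1.004 → step 26: x=0.120, v=0.606, θ₁=-0.000, ω₁=-0.380, θ₂=0.012, ω₂=-0.206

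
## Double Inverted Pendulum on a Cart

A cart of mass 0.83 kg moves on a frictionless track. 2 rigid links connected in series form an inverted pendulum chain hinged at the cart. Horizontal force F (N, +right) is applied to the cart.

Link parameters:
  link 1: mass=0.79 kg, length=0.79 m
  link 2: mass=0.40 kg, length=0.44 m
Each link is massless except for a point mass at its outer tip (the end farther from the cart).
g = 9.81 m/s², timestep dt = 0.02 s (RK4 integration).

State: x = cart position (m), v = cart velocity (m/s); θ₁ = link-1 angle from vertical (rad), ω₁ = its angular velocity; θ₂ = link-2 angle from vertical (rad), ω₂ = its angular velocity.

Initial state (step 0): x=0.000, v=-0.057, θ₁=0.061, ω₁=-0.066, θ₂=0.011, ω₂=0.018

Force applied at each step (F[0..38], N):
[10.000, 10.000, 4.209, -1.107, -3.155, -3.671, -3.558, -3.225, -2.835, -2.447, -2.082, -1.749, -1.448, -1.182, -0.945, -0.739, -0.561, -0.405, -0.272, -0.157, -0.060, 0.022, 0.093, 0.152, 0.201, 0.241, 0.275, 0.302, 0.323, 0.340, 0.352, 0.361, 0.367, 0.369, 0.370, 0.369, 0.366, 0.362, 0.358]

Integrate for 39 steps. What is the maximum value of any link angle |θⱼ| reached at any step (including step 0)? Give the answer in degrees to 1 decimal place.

Answer: 3.5°

Derivation:
apply F[0]=+10.000 → step 1: x=0.001, v=0.166, θ₁=0.057, ω₁=-0.327, θ₂=0.011, ω₂=-0.016
apply F[1]=+10.000 → step 2: x=0.007, v=0.392, θ₁=0.048, ω₁=-0.593, θ₂=0.010, ω₂=-0.046
apply F[2]=+4.209 → step 3: x=0.015, v=0.482, θ₁=0.035, ω₁=-0.693, θ₂=0.009, ω₂=-0.067
apply F[3]=-1.107 → step 4: x=0.025, v=0.447, θ₁=0.022, ω₁=-0.640, θ₂=0.008, ω₂=-0.080
apply F[4]=-3.155 → step 5: x=0.033, v=0.367, θ₁=0.010, ω₁=-0.533, θ₂=0.006, ω₂=-0.085
apply F[5]=-3.671 → step 6: x=0.039, v=0.277, θ₁=0.001, ω₁=-0.418, θ₂=0.004, ω₂=-0.085
apply F[6]=-3.558 → step 7: x=0.044, v=0.192, θ₁=-0.007, ω₁=-0.313, θ₂=0.003, ω₂=-0.081
apply F[7]=-3.225 → step 8: x=0.047, v=0.117, θ₁=-0.012, ω₁=-0.221, θ₂=0.001, ω₂=-0.073
apply F[8]=-2.835 → step 9: x=0.049, v=0.053, θ₁=-0.016, ω₁=-0.145, θ₂=-0.000, ω₂=-0.063
apply F[9]=-2.447 → step 10: x=0.049, v=-0.001, θ₁=-0.018, ω₁=-0.083, θ₂=-0.001, ω₂=-0.052
apply F[10]=-2.082 → step 11: x=0.049, v=-0.046, θ₁=-0.019, ω₁=-0.033, θ₂=-0.002, ω₂=-0.041
apply F[11]=-1.749 → step 12: x=0.047, v=-0.083, θ₁=-0.019, ω₁=0.006, θ₂=-0.003, ω₂=-0.030
apply F[12]=-1.448 → step 13: x=0.046, v=-0.112, θ₁=-0.019, ω₁=0.037, θ₂=-0.003, ω₂=-0.019
apply F[13]=-1.182 → step 14: x=0.043, v=-0.135, θ₁=-0.018, ω₁=0.060, θ₂=-0.004, ω₂=-0.009
apply F[14]=-0.945 → step 15: x=0.040, v=-0.153, θ₁=-0.017, ω₁=0.076, θ₂=-0.004, ω₂=0.000
apply F[15]=-0.739 → step 16: x=0.037, v=-0.167, θ₁=-0.015, ω₁=0.088, θ₂=-0.004, ω₂=0.008
apply F[16]=-0.561 → step 17: x=0.034, v=-0.176, θ₁=-0.013, ω₁=0.095, θ₂=-0.004, ω₂=0.016
apply F[17]=-0.405 → step 18: x=0.030, v=-0.182, θ₁=-0.011, ω₁=0.099, θ₂=-0.003, ω₂=0.022
apply F[18]=-0.272 → step 19: x=0.026, v=-0.186, θ₁=-0.009, ω₁=0.100, θ₂=-0.003, ω₂=0.027
apply F[19]=-0.157 → step 20: x=0.023, v=-0.188, θ₁=-0.007, ω₁=0.099, θ₂=-0.002, ω₂=0.031
apply F[20]=-0.060 → step 21: x=0.019, v=-0.187, θ₁=-0.005, ω₁=0.096, θ₂=-0.001, ω₂=0.034
apply F[21]=+0.022 → step 22: x=0.015, v=-0.185, θ₁=-0.004, ω₁=0.092, θ₂=-0.001, ω₂=0.036
apply F[22]=+0.093 → step 23: x=0.011, v=-0.182, θ₁=-0.002, ω₁=0.088, θ₂=-0.000, ω₂=0.037
apply F[23]=+0.152 → step 24: x=0.008, v=-0.179, θ₁=-0.000, ω₁=0.082, θ₂=0.001, ω₂=0.038
apply F[24]=+0.201 → step 25: x=0.004, v=-0.174, θ₁=0.002, ω₁=0.077, θ₂=0.002, ω₂=0.038
apply F[25]=+0.241 → step 26: x=0.001, v=-0.169, θ₁=0.003, ω₁=0.071, θ₂=0.002, ω₂=0.038
apply F[26]=+0.275 → step 27: x=-0.002, v=-0.163, θ₁=0.004, ω₁=0.065, θ₂=0.003, ω₂=0.037
apply F[27]=+0.302 → step 28: x=-0.006, v=-0.157, θ₁=0.006, ω₁=0.059, θ₂=0.004, ω₂=0.036
apply F[28]=+0.323 → step 29: x=-0.009, v=-0.151, θ₁=0.007, ω₁=0.053, θ₂=0.004, ω₂=0.035
apply F[29]=+0.340 → step 30: x=-0.012, v=-0.145, θ₁=0.008, ω₁=0.047, θ₂=0.005, ω₂=0.033
apply F[30]=+0.352 → step 31: x=-0.015, v=-0.139, θ₁=0.009, ω₁=0.042, θ₂=0.006, ω₂=0.031
apply F[31]=+0.361 → step 32: x=-0.017, v=-0.133, θ₁=0.009, ω₁=0.037, θ₂=0.006, ω₂=0.029
apply F[32]=+0.367 → step 33: x=-0.020, v=-0.127, θ₁=0.010, ω₁=0.032, θ₂=0.007, ω₂=0.027
apply F[33]=+0.369 → step 34: x=-0.022, v=-0.121, θ₁=0.011, ω₁=0.027, θ₂=0.008, ω₂=0.025
apply F[34]=+0.370 → step 35: x=-0.025, v=-0.115, θ₁=0.011, ω₁=0.023, θ₂=0.008, ω₂=0.023
apply F[35]=+0.369 → step 36: x=-0.027, v=-0.109, θ₁=0.012, ω₁=0.019, θ₂=0.008, ω₂=0.021
apply F[36]=+0.366 → step 37: x=-0.029, v=-0.104, θ₁=0.012, ω₁=0.016, θ₂=0.009, ω₂=0.019
apply F[37]=+0.362 → step 38: x=-0.031, v=-0.098, θ₁=0.012, ω₁=0.012, θ₂=0.009, ω₂=0.017
apply F[38]=+0.358 → step 39: x=-0.033, v=-0.093, θ₁=0.013, ω₁=0.009, θ₂=0.009, ω₂=0.015
Max |angle| over trajectory = 0.061 rad = 3.5°.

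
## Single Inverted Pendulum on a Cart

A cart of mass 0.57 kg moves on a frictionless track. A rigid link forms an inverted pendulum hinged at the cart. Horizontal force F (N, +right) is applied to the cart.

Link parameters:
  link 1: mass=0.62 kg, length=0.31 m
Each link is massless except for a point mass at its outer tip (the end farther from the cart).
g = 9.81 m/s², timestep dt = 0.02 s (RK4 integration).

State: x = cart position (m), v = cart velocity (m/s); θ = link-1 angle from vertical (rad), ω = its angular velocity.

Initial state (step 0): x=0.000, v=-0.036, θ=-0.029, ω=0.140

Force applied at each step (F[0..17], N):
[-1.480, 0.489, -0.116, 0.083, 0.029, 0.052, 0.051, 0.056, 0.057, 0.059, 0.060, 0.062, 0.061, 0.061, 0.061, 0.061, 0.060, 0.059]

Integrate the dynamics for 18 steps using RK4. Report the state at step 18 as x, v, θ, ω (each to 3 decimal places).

Answer: x=-0.014, v=-0.019, θ=0.003, ω=0.012

Derivation:
apply F[0]=-1.480 → step 1: x=-0.001, v=-0.082, θ=-0.025, ω=0.271
apply F[1]=+0.489 → step 2: x=-0.003, v=-0.060, θ=-0.020, ω=0.187
apply F[2]=-0.116 → step 3: x=-0.004, v=-0.060, θ=-0.017, ω=0.175
apply F[3]=+0.083 → step 4: x=-0.005, v=-0.054, θ=-0.014, ω=0.146
apply F[4]=+0.029 → step 5: x=-0.006, v=-0.051, θ=-0.011, ω=0.127
apply F[5]=+0.052 → step 6: x=-0.007, v=-0.047, θ=-0.008, ω=0.108
apply F[6]=+0.051 → step 7: x=-0.008, v=-0.043, θ=-0.006, ω=0.093
apply F[7]=+0.056 → step 8: x=-0.009, v=-0.040, θ=-0.005, ω=0.079
apply F[8]=+0.057 → step 9: x=-0.009, v=-0.037, θ=-0.003, ω=0.067
apply F[9]=+0.059 → step 10: x=-0.010, v=-0.035, θ=-0.002, ω=0.057
apply F[10]=+0.060 → step 11: x=-0.011, v=-0.032, θ=-0.001, ω=0.048
apply F[11]=+0.062 → step 12: x=-0.011, v=-0.030, θ=-0.000, ω=0.040
apply F[12]=+0.061 → step 13: x=-0.012, v=-0.028, θ=0.001, ω=0.034
apply F[13]=+0.061 → step 14: x=-0.013, v=-0.026, θ=0.001, ω=0.028
apply F[14]=+0.061 → step 15: x=-0.013, v=-0.024, θ=0.002, ω=0.023
apply F[15]=+0.061 → step 16: x=-0.014, v=-0.022, θ=0.002, ω=0.019
apply F[16]=+0.060 → step 17: x=-0.014, v=-0.021, θ=0.003, ω=0.016
apply F[17]=+0.059 → step 18: x=-0.014, v=-0.019, θ=0.003, ω=0.012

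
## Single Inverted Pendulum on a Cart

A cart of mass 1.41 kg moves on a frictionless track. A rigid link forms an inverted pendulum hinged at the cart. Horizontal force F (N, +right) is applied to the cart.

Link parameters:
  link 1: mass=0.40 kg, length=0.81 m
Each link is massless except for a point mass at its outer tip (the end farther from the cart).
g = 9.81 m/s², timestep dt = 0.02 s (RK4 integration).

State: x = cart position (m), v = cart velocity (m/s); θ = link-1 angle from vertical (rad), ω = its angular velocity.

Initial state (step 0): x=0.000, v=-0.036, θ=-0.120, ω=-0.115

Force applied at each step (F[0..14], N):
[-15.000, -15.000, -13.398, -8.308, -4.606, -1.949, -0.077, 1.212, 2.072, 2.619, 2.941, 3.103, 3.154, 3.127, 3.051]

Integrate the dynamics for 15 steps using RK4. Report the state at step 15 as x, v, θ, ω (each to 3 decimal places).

apply F[0]=-15.000 → step 1: x=-0.003, v=-0.241, θ=-0.120, ω=0.108
apply F[1]=-15.000 → step 2: x=-0.010, v=-0.447, θ=-0.116, ω=0.331
apply F[2]=-13.398 → step 3: x=-0.020, v=-0.630, θ=-0.107, ω=0.529
apply F[3]=-8.308 → step 4: x=-0.034, v=-0.742, θ=-0.095, ω=0.642
apply F[4]=-4.606 → step 5: x=-0.050, v=-0.803, θ=-0.082, ω=0.695
apply F[5]=-1.949 → step 6: x=-0.066, v=-0.826, θ=-0.068, ω=0.706
apply F[6]=-0.077 → step 7: x=-0.082, v=-0.824, θ=-0.054, ω=0.688
apply F[7]=+1.212 → step 8: x=-0.099, v=-0.804, θ=-0.041, ω=0.652
apply F[8]=+2.072 → step 9: x=-0.114, v=-0.773, θ=-0.028, ω=0.606
apply F[9]=+2.619 → step 10: x=-0.130, v=-0.735, θ=-0.017, ω=0.553
apply F[10]=+2.941 → step 11: x=-0.144, v=-0.692, θ=-0.006, ω=0.498
apply F[11]=+3.103 → step 12: x=-0.157, v=-0.648, θ=0.003, ω=0.443
apply F[12]=+3.154 → step 13: x=-0.170, v=-0.604, θ=0.012, ω=0.390
apply F[13]=+3.127 → step 14: x=-0.181, v=-0.561, θ=0.019, ω=0.340
apply F[14]=+3.051 → step 15: x=-0.192, v=-0.518, θ=0.025, ω=0.294

Answer: x=-0.192, v=-0.518, θ=0.025, ω=0.294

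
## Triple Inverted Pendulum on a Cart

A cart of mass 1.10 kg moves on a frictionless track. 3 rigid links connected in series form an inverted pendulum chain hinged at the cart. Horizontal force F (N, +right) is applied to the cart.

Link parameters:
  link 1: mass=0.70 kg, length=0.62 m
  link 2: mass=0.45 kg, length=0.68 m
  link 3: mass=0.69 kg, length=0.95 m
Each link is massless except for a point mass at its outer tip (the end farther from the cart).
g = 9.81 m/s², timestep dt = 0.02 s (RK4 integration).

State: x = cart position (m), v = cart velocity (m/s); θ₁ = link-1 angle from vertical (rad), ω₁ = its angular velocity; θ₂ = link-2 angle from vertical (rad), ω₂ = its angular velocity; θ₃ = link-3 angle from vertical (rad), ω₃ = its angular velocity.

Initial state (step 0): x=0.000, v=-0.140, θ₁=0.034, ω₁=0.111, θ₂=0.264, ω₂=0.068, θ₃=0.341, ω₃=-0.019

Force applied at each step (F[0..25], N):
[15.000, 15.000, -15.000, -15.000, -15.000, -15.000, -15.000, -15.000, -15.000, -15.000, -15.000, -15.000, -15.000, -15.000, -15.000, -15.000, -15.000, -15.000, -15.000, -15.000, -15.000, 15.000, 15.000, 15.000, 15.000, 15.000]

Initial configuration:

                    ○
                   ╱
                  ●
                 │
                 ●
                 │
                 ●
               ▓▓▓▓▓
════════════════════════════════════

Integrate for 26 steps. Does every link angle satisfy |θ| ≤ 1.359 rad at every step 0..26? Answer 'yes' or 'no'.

Answer: no

Derivation:
apply F[0]=+15.000 → step 1: x=-0.000, v=0.122, θ₁=0.031, ω₁=-0.411, θ₂=0.267, ω₂=0.203, θ₃=0.341, ω₃=0.018
apply F[1]=+15.000 → step 2: x=0.005, v=0.387, θ₁=0.018, ω₁=-0.940, θ₂=0.272, ω₂=0.342, θ₃=0.342, ω₃=0.051
apply F[2]=-15.000 → step 3: x=0.010, v=0.112, θ₁=0.002, ω₁=-0.602, θ₂=0.280, ω₂=0.487, θ₃=0.343, ω₃=0.079
apply F[3]=-15.000 → step 4: x=0.009, v=-0.160, θ₁=-0.007, ω₁=-0.284, θ₂=0.292, ω₂=0.652, θ₃=0.345, ω₃=0.103
apply F[4]=-15.000 → step 5: x=0.004, v=-0.430, θ₁=-0.009, ω₁=0.024, θ₂=0.307, ω₂=0.832, θ₃=0.347, ω₃=0.123
apply F[5]=-15.000 → step 6: x=-0.008, v=-0.701, θ₁=-0.006, ω₁=0.332, θ₂=0.325, ω₂=1.022, θ₃=0.350, ω₃=0.136
apply F[6]=-15.000 → step 7: x=-0.025, v=-0.973, θ₁=0.004, ω₁=0.649, θ₂=0.347, ω₂=1.216, θ₃=0.352, ω₃=0.142
apply F[7]=-15.000 → step 8: x=-0.047, v=-1.248, θ₁=0.020, ω₁=0.984, θ₂=0.374, ω₂=1.408, θ₃=0.355, ω₃=0.140
apply F[8]=-15.000 → step 9: x=-0.074, v=-1.528, θ₁=0.044, ω₁=1.346, θ₂=0.404, ω₂=1.587, θ₃=0.358, ω₃=0.131
apply F[9]=-15.000 → step 10: x=-0.108, v=-1.811, θ₁=0.074, ω₁=1.742, θ₂=0.437, ω₂=1.743, θ₃=0.361, ω₃=0.118
apply F[10]=-15.000 → step 11: x=-0.147, v=-2.096, θ₁=0.114, ω₁=2.176, θ₂=0.473, ω₂=1.863, θ₃=0.363, ω₃=0.104
apply F[11]=-15.000 → step 12: x=-0.192, v=-2.378, θ₁=0.162, ω₁=2.649, θ₂=0.511, ω₂=1.931, θ₃=0.365, ω₃=0.096
apply F[12]=-15.000 → step 13: x=-0.242, v=-2.653, θ₁=0.220, ω₁=3.155, θ₂=0.550, ω₂=1.933, θ₃=0.367, ω₃=0.102
apply F[13]=-15.000 → step 14: x=-0.298, v=-2.908, θ₁=0.288, ω₁=3.679, θ₂=0.588, ω₂=1.861, θ₃=0.369, ω₃=0.132
apply F[14]=-15.000 → step 15: x=-0.358, v=-3.133, θ₁=0.367, ω₁=4.194, θ₂=0.624, ω₂=1.715, θ₃=0.372, ω₃=0.194
apply F[15]=-15.000 → step 16: x=-0.423, v=-3.313, θ₁=0.456, ω₁=4.672, θ₂=0.656, ω₂=1.513, θ₃=0.377, ω₃=0.294
apply F[16]=-15.000 → step 17: x=-0.490, v=-3.440, θ₁=0.553, ω₁=5.082, θ₂=0.684, ω₂=1.287, θ₃=0.384, ω₃=0.431
apply F[17]=-15.000 → step 18: x=-0.560, v=-3.510, θ₁=0.658, ω₁=5.405, θ₂=0.708, ω₂=1.075, θ₃=0.394, ω₃=0.600
apply F[18]=-15.000 → step 19: x=-0.630, v=-3.528, θ₁=0.769, ω₁=5.637, θ₂=0.728, ω₂=0.917, θ₃=0.408, ω₃=0.788
apply F[19]=-15.000 → step 20: x=-0.701, v=-3.504, θ₁=0.883, ω₁=5.789, θ₂=0.745, ω₂=0.839, θ₃=0.426, ω₃=0.984
apply F[20]=-15.000 → step 21: x=-0.770, v=-3.450, θ₁=1.000, ω₁=5.880, θ₂=0.762, ω₂=0.852, θ₃=0.448, ω₃=1.178
apply F[21]=+15.000 → step 22: x=-0.836, v=-3.115, θ₁=1.117, ω₁=5.854, θ₂=0.779, ω₂=0.860, θ₃=0.472, ω₃=1.217
apply F[22]=+15.000 → step 23: x=-0.895, v=-2.777, θ₁=1.235, ω₁=5.891, θ₂=0.796, ω₂=0.884, θ₃=0.496, ω₃=1.255
apply F[23]=+15.000 → step 24: x=-0.947, v=-2.431, θ₁=1.353, ω₁=5.982, θ₂=0.814, ω₂=0.928, θ₃=0.522, ω₃=1.293
apply F[24]=+15.000 → step 25: x=-0.992, v=-2.071, θ₁=1.474, ω₁=6.125, θ₂=0.834, ω₂=1.001, θ₃=0.548, ω₃=1.334
apply F[25]=+15.000 → step 26: x=-1.030, v=-1.691, θ₁=1.599, ω₁=6.320, θ₂=0.855, ω₂=1.115, θ₃=0.575, ω₃=1.378
Max |angle| over trajectory = 1.599 rad; bound = 1.359 → exceeded.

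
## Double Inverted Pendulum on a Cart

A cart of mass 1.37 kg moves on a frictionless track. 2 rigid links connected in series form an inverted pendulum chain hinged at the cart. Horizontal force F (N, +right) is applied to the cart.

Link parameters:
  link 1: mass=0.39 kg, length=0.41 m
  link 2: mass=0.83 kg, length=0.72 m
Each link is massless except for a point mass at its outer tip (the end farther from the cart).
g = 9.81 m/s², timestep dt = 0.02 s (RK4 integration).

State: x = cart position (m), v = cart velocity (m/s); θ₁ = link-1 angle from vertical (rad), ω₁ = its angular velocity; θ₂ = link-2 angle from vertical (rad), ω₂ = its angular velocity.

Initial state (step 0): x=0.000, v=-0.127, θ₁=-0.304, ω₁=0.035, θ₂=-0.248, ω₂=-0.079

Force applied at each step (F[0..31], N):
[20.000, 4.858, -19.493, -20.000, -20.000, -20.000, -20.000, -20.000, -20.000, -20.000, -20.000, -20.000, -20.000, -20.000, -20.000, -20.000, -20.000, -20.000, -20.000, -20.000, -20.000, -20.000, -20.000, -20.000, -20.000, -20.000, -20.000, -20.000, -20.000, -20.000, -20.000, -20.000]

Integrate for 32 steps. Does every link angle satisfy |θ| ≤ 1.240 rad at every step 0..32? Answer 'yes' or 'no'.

Answer: no

Derivation:
apply F[0]=+20.000 → step 1: x=0.001, v=0.189, θ₁=-0.312, ω₁=-0.871, θ₂=-0.249, ω₂=-0.057
apply F[1]=+4.858 → step 2: x=0.006, v=0.299, θ₁=-0.334, ω₁=-1.330, θ₂=-0.250, ω₂=-0.013
apply F[2]=-19.493 → step 3: x=0.009, v=0.087, θ₁=-0.359, ω₁=-1.126, θ₂=-0.249, ω₂=0.088
apply F[3]=-20.000 → step 4: x=0.009, v=-0.127, θ₁=-0.380, ω₁=-0.965, θ₂=-0.246, ω₂=0.216
apply F[4]=-20.000 → step 5: x=0.004, v=-0.337, θ₁=-0.398, ω₁=-0.852, θ₂=-0.241, ω₂=0.369
apply F[5]=-20.000 → step 6: x=-0.004, v=-0.544, θ₁=-0.414, ω₁=-0.782, θ₂=-0.231, ω₂=0.545
apply F[6]=-20.000 → step 7: x=-0.017, v=-0.750, θ₁=-0.429, ω₁=-0.751, θ₂=-0.219, ω₂=0.744
apply F[7]=-20.000 → step 8: x=-0.035, v=-0.956, θ₁=-0.444, ω₁=-0.754, θ₂=-0.202, ω₂=0.967
apply F[8]=-20.000 → step 9: x=-0.056, v=-1.163, θ₁=-0.460, ω₁=-0.786, θ₂=-0.180, ω₂=1.213
apply F[9]=-20.000 → step 10: x=-0.081, v=-1.371, θ₁=-0.476, ω₁=-0.840, θ₂=-0.153, ω₂=1.481
apply F[10]=-20.000 → step 11: x=-0.111, v=-1.583, θ₁=-0.493, ω₁=-0.907, θ₂=-0.120, ω₂=1.767
apply F[11]=-20.000 → step 12: x=-0.144, v=-1.799, θ₁=-0.512, ω₁=-0.973, θ₂=-0.082, ω₂=2.068
apply F[12]=-20.000 → step 13: x=-0.183, v=-2.019, θ₁=-0.532, ω₁=-1.024, θ₂=-0.038, ω₂=2.379
apply F[13]=-20.000 → step 14: x=-0.225, v=-2.245, θ₁=-0.553, ω₁=-1.046, θ₂=0.013, ω₂=2.694
apply F[14]=-20.000 → step 15: x=-0.272, v=-2.477, θ₁=-0.574, ω₁=-1.023, θ₂=0.070, ω₂=3.008
apply F[15]=-20.000 → step 16: x=-0.324, v=-2.713, θ₁=-0.593, ω₁=-0.942, θ₂=0.133, ω₂=3.320
apply F[16]=-20.000 → step 17: x=-0.381, v=-2.953, θ₁=-0.611, ω₁=-0.793, θ₂=0.203, ω₂=3.628
apply F[17]=-20.000 → step 18: x=-0.442, v=-3.197, θ₁=-0.625, ω₁=-0.565, θ₂=0.279, ω₂=3.933
apply F[18]=-20.000 → step 19: x=-0.509, v=-3.444, θ₁=-0.633, ω₁=-0.248, θ₂=0.360, ω₂=4.237
apply F[19]=-20.000 → step 20: x=-0.580, v=-3.693, θ₁=-0.634, ω₁=0.170, θ₂=0.448, ω₂=4.541
apply F[20]=-20.000 → step 21: x=-0.657, v=-3.944, θ₁=-0.625, ω₁=0.701, θ₂=0.542, ω₂=4.845
apply F[21]=-20.000 → step 22: x=-0.738, v=-4.198, θ₁=-0.605, ω₁=1.361, θ₂=0.642, ω₂=5.146
apply F[22]=-20.000 → step 23: x=-0.825, v=-4.456, θ₁=-0.570, ω₁=2.162, θ₂=0.748, ω₂=5.432
apply F[23]=-20.000 → step 24: x=-0.916, v=-4.721, θ₁=-0.517, ω₁=3.119, θ₂=0.859, ω₂=5.685
apply F[24]=-20.000 → step 25: x=-1.013, v=-4.994, θ₁=-0.444, ω₁=4.238, θ₂=0.975, ω₂=5.872
apply F[25]=-20.000 → step 26: x=-1.116, v=-5.281, θ₁=-0.347, ω₁=5.514, θ₂=1.093, ω₂=5.940
apply F[26]=-20.000 → step 27: x=-1.225, v=-5.580, θ₁=-0.223, ω₁=6.921, θ₂=1.211, ω₂=5.815
apply F[27]=-20.000 → step 28: x=-1.339, v=-5.883, θ₁=-0.069, ω₁=8.409, θ₂=1.324, ω₂=5.408
apply F[28]=-20.000 → step 29: x=-1.460, v=-6.171, θ₁=0.114, ω₁=9.916, θ₂=1.425, ω₂=4.634
apply F[29]=-20.000 → step 30: x=-1.586, v=-6.405, θ₁=0.327, ω₁=11.412, θ₂=1.506, ω₂=3.442
apply F[30]=-20.000 → step 31: x=-1.715, v=-6.532, θ₁=0.571, ω₁=12.960, θ₂=1.560, ω₂=1.820
apply F[31]=-20.000 → step 32: x=-1.846, v=-6.462, θ₁=0.847, ω₁=14.749, θ₂=1.576, ω₂=-0.216
Max |angle| over trajectory = 1.576 rad; bound = 1.240 → exceeded.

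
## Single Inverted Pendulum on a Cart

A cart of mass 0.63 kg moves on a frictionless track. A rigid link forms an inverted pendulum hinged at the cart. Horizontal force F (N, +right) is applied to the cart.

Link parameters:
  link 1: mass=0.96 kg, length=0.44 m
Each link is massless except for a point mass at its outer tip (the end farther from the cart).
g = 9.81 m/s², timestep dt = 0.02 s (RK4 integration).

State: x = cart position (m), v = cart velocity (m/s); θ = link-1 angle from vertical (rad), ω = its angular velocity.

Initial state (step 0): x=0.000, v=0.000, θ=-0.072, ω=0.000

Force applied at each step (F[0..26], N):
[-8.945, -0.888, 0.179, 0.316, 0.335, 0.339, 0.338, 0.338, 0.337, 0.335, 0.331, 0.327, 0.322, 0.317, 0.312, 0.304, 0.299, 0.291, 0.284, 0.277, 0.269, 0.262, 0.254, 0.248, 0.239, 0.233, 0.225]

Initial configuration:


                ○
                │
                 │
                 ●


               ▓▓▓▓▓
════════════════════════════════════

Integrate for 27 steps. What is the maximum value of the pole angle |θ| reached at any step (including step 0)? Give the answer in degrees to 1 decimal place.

Answer: 4.1°

Derivation:
apply F[0]=-8.945 → step 1: x=-0.003, v=-0.261, θ=-0.066, ω=0.561
apply F[1]=-0.888 → step 2: x=-0.008, v=-0.271, θ=-0.055, ω=0.557
apply F[2]=+0.179 → step 3: x=-0.013, v=-0.251, θ=-0.045, ω=0.489
apply F[3]=+0.316 → step 4: x=-0.018, v=-0.229, θ=-0.036, ω=0.421
apply F[4]=+0.335 → step 5: x=-0.022, v=-0.209, θ=-0.028, ω=0.362
apply F[5]=+0.339 → step 6: x=-0.026, v=-0.191, θ=-0.021, ω=0.310
apply F[6]=+0.338 → step 7: x=-0.030, v=-0.175, θ=-0.015, ω=0.265
apply F[7]=+0.338 → step 8: x=-0.033, v=-0.160, θ=-0.011, ω=0.226
apply F[8]=+0.337 → step 9: x=-0.036, v=-0.147, θ=-0.006, ω=0.192
apply F[9]=+0.335 → step 10: x=-0.039, v=-0.135, θ=-0.003, ω=0.163
apply F[10]=+0.331 → step 11: x=-0.042, v=-0.124, θ=0.000, ω=0.137
apply F[11]=+0.327 → step 12: x=-0.044, v=-0.114, θ=0.003, ω=0.115
apply F[12]=+0.322 → step 13: x=-0.046, v=-0.105, θ=0.005, ω=0.096
apply F[13]=+0.317 → step 14: x=-0.048, v=-0.097, θ=0.007, ω=0.080
apply F[14]=+0.312 → step 15: x=-0.050, v=-0.089, θ=0.008, ω=0.066
apply F[15]=+0.304 → step 16: x=-0.052, v=-0.082, θ=0.009, ω=0.053
apply F[16]=+0.299 → step 17: x=-0.054, v=-0.076, θ=0.010, ω=0.043
apply F[17]=+0.291 → step 18: x=-0.055, v=-0.069, θ=0.011, ω=0.034
apply F[18]=+0.284 → step 19: x=-0.056, v=-0.064, θ=0.012, ω=0.026
apply F[19]=+0.277 → step 20: x=-0.058, v=-0.059, θ=0.012, ω=0.019
apply F[20]=+0.269 → step 21: x=-0.059, v=-0.054, θ=0.012, ω=0.013
apply F[21]=+0.262 → step 22: x=-0.060, v=-0.049, θ=0.012, ω=0.008
apply F[22]=+0.254 → step 23: x=-0.061, v=-0.045, θ=0.013, ω=0.004
apply F[23]=+0.248 → step 24: x=-0.062, v=-0.041, θ=0.013, ω=0.000
apply F[24]=+0.239 → step 25: x=-0.062, v=-0.037, θ=0.013, ω=-0.003
apply F[25]=+0.233 → step 26: x=-0.063, v=-0.033, θ=0.013, ω=-0.005
apply F[26]=+0.225 → step 27: x=-0.064, v=-0.030, θ=0.012, ω=-0.007
Max |angle| over trajectory = 0.072 rad = 4.1°.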